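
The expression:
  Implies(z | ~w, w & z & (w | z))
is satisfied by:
  {w: True}


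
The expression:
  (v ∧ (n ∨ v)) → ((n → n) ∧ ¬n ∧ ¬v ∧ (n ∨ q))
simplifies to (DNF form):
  ¬v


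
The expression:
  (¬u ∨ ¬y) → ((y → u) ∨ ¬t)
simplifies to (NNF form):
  u ∨ ¬t ∨ ¬y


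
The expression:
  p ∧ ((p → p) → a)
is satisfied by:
  {a: True, p: True}


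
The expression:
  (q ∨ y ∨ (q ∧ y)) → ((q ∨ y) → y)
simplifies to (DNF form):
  y ∨ ¬q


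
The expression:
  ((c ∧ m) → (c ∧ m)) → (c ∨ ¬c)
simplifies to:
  True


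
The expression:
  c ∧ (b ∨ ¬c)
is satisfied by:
  {c: True, b: True}


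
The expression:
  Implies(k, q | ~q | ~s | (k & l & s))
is always true.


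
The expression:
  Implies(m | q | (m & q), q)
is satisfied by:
  {q: True, m: False}
  {m: False, q: False}
  {m: True, q: True}


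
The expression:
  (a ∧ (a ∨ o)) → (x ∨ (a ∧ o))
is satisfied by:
  {x: True, o: True, a: False}
  {x: True, o: False, a: False}
  {o: True, x: False, a: False}
  {x: False, o: False, a: False}
  {x: True, a: True, o: True}
  {x: True, a: True, o: False}
  {a: True, o: True, x: False}


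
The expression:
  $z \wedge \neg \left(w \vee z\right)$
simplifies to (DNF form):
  $\text{False}$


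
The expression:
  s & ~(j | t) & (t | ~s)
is never true.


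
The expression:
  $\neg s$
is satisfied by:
  {s: False}


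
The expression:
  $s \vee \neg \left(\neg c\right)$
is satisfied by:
  {c: True, s: True}
  {c: True, s: False}
  {s: True, c: False}


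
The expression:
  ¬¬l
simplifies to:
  l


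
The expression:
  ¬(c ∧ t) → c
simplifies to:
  c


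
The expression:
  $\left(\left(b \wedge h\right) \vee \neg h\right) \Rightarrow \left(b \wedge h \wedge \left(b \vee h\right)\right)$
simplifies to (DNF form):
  $h$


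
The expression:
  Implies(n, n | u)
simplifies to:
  True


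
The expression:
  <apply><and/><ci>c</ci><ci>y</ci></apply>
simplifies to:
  <apply><and/><ci>c</ci><ci>y</ci></apply>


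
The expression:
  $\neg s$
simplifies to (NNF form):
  $\neg s$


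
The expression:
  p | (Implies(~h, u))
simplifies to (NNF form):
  h | p | u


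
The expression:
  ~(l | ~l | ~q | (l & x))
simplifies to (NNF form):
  False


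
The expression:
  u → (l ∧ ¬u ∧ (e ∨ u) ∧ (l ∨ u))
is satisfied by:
  {u: False}


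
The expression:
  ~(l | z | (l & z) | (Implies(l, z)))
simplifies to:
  False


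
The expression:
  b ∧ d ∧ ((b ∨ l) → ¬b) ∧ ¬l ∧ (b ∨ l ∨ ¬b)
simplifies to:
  False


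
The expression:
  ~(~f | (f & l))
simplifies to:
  f & ~l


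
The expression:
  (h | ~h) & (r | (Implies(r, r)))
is always true.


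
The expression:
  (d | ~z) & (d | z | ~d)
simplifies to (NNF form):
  d | ~z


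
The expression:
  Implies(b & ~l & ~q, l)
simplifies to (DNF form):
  l | q | ~b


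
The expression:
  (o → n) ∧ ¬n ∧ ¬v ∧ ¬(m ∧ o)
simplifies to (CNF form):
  ¬n ∧ ¬o ∧ ¬v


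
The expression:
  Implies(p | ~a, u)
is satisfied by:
  {a: True, u: True, p: False}
  {u: True, p: False, a: False}
  {a: True, u: True, p: True}
  {u: True, p: True, a: False}
  {a: True, p: False, u: False}


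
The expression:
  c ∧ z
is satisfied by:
  {c: True, z: True}


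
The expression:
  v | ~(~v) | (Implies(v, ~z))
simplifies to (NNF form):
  True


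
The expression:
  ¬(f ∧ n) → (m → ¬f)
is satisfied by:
  {n: True, m: False, f: False}
  {m: False, f: False, n: False}
  {f: True, n: True, m: False}
  {f: True, m: False, n: False}
  {n: True, m: True, f: False}
  {m: True, n: False, f: False}
  {f: True, m: True, n: True}


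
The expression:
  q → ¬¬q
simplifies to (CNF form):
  True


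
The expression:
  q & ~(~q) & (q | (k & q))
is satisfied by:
  {q: True}


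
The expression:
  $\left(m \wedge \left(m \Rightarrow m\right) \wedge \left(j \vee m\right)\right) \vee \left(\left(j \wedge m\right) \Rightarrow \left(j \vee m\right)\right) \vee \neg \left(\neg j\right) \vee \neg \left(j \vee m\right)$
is always true.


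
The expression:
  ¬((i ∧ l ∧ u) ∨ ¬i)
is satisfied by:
  {i: True, l: False, u: False}
  {u: True, i: True, l: False}
  {l: True, i: True, u: False}


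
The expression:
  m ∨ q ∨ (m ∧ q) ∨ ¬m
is always true.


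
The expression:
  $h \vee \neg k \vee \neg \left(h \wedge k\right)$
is always true.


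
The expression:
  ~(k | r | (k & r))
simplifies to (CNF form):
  ~k & ~r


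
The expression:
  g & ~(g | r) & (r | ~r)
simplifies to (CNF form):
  False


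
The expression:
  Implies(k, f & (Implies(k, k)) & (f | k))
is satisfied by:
  {f: True, k: False}
  {k: False, f: False}
  {k: True, f: True}


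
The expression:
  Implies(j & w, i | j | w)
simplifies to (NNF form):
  True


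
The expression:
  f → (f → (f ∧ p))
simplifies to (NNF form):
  p ∨ ¬f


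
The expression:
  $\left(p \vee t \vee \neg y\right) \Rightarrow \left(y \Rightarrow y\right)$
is always true.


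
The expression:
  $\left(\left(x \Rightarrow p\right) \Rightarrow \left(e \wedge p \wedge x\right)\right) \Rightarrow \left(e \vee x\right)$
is always true.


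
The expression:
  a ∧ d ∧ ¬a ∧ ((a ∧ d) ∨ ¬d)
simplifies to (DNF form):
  False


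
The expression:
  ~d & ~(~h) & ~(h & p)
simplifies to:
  h & ~d & ~p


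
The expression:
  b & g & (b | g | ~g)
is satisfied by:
  {b: True, g: True}


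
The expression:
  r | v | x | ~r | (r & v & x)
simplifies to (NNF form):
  True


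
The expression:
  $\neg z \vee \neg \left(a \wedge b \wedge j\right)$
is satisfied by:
  {z: False, a: False, b: False, j: False}
  {j: True, z: False, a: False, b: False}
  {b: True, z: False, a: False, j: False}
  {j: True, b: True, z: False, a: False}
  {a: True, j: False, z: False, b: False}
  {j: True, a: True, z: False, b: False}
  {b: True, a: True, j: False, z: False}
  {j: True, b: True, a: True, z: False}
  {z: True, b: False, a: False, j: False}
  {j: True, z: True, b: False, a: False}
  {b: True, z: True, j: False, a: False}
  {j: True, b: True, z: True, a: False}
  {a: True, z: True, b: False, j: False}
  {j: True, a: True, z: True, b: False}
  {b: True, a: True, z: True, j: False}


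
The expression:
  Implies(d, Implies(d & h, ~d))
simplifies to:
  ~d | ~h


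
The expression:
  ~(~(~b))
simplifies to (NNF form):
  ~b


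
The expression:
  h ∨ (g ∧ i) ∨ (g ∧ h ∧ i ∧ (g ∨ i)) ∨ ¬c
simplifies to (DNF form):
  h ∨ (g ∧ i) ∨ ¬c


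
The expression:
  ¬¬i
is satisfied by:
  {i: True}


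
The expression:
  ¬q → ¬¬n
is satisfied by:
  {n: True, q: True}
  {n: True, q: False}
  {q: True, n: False}


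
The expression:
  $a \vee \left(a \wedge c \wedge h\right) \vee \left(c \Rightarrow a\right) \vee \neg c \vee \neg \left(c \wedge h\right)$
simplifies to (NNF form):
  $a \vee \neg c \vee \neg h$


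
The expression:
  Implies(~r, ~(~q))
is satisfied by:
  {r: True, q: True}
  {r: True, q: False}
  {q: True, r: False}


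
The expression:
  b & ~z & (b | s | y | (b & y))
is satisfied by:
  {b: True, z: False}


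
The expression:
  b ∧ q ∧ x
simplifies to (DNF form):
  b ∧ q ∧ x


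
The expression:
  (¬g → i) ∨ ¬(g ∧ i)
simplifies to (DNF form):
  True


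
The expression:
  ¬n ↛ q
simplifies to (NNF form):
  ¬n ∧ ¬q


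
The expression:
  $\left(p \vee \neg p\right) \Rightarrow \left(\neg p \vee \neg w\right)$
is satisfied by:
  {p: False, w: False}
  {w: True, p: False}
  {p: True, w: False}


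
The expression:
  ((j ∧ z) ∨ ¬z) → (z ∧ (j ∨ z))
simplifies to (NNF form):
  z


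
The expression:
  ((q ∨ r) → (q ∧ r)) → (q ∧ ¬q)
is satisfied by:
  {q: True, r: False}
  {r: True, q: False}


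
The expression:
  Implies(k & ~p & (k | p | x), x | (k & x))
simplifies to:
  p | x | ~k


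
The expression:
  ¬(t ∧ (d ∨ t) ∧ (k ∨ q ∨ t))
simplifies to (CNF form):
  ¬t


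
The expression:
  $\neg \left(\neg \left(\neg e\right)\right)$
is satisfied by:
  {e: False}


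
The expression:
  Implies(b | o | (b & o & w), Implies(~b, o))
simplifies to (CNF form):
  True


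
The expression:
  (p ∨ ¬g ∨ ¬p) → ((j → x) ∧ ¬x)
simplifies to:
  ¬j ∧ ¬x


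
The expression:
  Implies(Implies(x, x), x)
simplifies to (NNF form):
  x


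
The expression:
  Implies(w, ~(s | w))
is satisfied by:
  {w: False}


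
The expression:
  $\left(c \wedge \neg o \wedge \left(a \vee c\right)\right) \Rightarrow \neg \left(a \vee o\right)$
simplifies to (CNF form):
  $o \vee \neg a \vee \neg c$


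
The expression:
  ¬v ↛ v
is always true.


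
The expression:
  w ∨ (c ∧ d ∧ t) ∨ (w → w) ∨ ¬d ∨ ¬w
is always true.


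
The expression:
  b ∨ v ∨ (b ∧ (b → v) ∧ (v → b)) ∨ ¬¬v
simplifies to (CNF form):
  b ∨ v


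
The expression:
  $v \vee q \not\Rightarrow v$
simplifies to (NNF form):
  $q \vee v$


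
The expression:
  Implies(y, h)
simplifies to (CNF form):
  h | ~y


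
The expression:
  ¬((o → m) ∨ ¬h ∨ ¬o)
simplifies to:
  h ∧ o ∧ ¬m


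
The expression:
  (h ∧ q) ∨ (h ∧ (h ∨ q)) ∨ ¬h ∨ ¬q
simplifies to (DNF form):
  True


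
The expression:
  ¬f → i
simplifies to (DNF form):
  f ∨ i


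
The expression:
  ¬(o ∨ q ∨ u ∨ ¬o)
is never true.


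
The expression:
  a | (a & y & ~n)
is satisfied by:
  {a: True}


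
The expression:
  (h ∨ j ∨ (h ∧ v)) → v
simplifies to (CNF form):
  (v ∨ ¬h) ∧ (v ∨ ¬j)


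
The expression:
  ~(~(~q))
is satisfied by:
  {q: False}


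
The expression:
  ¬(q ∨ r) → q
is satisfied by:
  {r: True, q: True}
  {r: True, q: False}
  {q: True, r: False}


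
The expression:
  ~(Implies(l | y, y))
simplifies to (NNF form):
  l & ~y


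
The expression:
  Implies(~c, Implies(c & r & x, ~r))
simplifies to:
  True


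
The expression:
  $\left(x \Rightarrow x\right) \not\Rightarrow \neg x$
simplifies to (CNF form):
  $x$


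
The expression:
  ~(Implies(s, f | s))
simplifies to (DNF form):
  False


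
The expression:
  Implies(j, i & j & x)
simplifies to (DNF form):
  ~j | (i & x)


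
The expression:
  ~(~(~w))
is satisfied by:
  {w: False}


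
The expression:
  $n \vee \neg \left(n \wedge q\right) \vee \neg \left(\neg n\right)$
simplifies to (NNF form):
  $\text{True}$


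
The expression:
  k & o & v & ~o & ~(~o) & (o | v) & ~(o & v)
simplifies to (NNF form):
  False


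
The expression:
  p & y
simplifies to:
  p & y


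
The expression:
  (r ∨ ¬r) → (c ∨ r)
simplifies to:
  c ∨ r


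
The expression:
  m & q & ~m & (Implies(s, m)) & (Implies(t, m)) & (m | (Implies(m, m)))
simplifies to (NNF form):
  False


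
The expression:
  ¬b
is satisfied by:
  {b: False}


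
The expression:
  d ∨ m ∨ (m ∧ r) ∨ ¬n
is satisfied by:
  {d: True, m: True, n: False}
  {d: True, m: False, n: False}
  {m: True, d: False, n: False}
  {d: False, m: False, n: False}
  {n: True, d: True, m: True}
  {n: True, d: True, m: False}
  {n: True, m: True, d: False}


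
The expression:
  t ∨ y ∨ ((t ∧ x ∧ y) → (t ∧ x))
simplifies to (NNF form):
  True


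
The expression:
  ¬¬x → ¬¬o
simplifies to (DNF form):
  o ∨ ¬x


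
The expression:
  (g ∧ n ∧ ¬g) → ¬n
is always true.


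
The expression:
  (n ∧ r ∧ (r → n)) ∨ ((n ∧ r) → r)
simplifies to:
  True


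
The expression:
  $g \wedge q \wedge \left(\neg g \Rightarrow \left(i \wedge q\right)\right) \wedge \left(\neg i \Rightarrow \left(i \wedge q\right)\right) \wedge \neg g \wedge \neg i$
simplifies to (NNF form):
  $\text{False}$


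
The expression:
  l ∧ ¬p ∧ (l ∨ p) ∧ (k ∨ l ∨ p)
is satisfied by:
  {l: True, p: False}


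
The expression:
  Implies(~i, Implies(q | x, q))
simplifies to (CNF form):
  i | q | ~x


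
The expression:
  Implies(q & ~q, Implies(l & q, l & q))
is always true.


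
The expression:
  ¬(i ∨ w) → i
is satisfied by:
  {i: True, w: True}
  {i: True, w: False}
  {w: True, i: False}


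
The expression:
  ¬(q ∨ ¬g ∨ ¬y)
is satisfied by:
  {g: True, y: True, q: False}


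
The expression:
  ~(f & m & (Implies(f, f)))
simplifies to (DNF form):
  ~f | ~m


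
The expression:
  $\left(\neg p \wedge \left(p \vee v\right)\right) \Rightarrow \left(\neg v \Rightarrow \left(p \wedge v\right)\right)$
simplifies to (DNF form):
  $\text{True}$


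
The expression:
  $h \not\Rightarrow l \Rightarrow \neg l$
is always true.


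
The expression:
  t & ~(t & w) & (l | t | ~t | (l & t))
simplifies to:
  t & ~w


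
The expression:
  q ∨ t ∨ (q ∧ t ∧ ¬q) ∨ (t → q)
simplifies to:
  True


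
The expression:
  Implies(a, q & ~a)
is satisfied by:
  {a: False}


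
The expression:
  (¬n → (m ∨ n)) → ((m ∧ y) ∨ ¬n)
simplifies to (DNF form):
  (m ∧ y) ∨ ¬n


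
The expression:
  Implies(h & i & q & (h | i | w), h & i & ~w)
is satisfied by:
  {w: False, q: False, i: False, h: False}
  {h: True, w: False, q: False, i: False}
  {i: True, w: False, q: False, h: False}
  {h: True, i: True, w: False, q: False}
  {q: True, h: False, w: False, i: False}
  {h: True, q: True, w: False, i: False}
  {i: True, q: True, h: False, w: False}
  {h: True, i: True, q: True, w: False}
  {w: True, i: False, q: False, h: False}
  {h: True, w: True, i: False, q: False}
  {i: True, w: True, h: False, q: False}
  {h: True, i: True, w: True, q: False}
  {q: True, w: True, i: False, h: False}
  {h: True, q: True, w: True, i: False}
  {i: True, q: True, w: True, h: False}


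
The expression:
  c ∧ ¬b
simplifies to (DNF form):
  c ∧ ¬b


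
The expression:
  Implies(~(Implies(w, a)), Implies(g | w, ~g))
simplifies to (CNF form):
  a | ~g | ~w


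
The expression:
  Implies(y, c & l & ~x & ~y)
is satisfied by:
  {y: False}


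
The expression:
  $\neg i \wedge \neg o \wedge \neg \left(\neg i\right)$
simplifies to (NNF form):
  $\text{False}$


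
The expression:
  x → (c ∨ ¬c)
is always true.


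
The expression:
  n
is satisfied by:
  {n: True}


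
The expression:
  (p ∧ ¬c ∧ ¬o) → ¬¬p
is always true.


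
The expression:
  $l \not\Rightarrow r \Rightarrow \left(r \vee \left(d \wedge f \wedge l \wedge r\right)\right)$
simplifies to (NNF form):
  $r \vee \neg l$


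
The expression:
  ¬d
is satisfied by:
  {d: False}


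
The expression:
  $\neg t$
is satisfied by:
  {t: False}


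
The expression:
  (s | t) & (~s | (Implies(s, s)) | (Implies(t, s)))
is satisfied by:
  {t: True, s: True}
  {t: True, s: False}
  {s: True, t: False}


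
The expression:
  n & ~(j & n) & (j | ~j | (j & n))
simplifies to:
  n & ~j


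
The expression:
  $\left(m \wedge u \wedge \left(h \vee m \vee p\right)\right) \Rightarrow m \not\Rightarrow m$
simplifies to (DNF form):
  $\neg m \vee \neg u$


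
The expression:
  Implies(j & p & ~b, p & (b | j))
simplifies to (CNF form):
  True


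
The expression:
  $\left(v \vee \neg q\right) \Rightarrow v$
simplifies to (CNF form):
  $q \vee v$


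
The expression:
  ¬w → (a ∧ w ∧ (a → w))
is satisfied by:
  {w: True}


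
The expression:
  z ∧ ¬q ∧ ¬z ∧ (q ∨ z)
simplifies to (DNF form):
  False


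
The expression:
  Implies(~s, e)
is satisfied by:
  {e: True, s: True}
  {e: True, s: False}
  {s: True, e: False}


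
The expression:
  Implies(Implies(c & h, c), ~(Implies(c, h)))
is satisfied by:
  {c: True, h: False}


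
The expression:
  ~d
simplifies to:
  ~d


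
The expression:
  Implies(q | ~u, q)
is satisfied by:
  {q: True, u: True}
  {q: True, u: False}
  {u: True, q: False}


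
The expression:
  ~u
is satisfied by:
  {u: False}


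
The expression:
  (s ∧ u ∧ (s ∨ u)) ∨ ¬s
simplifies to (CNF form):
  u ∨ ¬s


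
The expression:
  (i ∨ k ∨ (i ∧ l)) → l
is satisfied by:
  {l: True, i: False, k: False}
  {l: True, k: True, i: False}
  {l: True, i: True, k: False}
  {l: True, k: True, i: True}
  {k: False, i: False, l: False}


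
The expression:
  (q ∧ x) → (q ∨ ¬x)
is always true.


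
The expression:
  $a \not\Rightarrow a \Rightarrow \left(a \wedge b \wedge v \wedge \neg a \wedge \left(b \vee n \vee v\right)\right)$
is always true.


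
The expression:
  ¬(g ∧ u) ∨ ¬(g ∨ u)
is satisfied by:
  {g: False, u: False}
  {u: True, g: False}
  {g: True, u: False}


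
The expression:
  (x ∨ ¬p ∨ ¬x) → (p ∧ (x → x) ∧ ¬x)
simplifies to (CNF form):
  p ∧ ¬x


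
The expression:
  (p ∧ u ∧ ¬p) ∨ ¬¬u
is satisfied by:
  {u: True}


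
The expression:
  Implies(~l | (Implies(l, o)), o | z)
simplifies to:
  l | o | z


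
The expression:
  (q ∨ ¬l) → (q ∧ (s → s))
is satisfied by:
  {q: True, l: True}
  {q: True, l: False}
  {l: True, q: False}


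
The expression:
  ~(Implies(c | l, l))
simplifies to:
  c & ~l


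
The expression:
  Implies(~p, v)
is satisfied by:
  {v: True, p: True}
  {v: True, p: False}
  {p: True, v: False}


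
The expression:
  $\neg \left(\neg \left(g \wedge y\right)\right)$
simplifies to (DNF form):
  $g \wedge y$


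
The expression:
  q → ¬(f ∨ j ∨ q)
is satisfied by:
  {q: False}


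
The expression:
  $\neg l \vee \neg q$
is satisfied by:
  {l: False, q: False}
  {q: True, l: False}
  {l: True, q: False}


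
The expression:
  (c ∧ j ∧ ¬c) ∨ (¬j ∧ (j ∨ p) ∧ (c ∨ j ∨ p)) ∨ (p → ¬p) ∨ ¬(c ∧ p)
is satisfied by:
  {p: False, c: False, j: False}
  {j: True, p: False, c: False}
  {c: True, p: False, j: False}
  {j: True, c: True, p: False}
  {p: True, j: False, c: False}
  {j: True, p: True, c: False}
  {c: True, p: True, j: False}


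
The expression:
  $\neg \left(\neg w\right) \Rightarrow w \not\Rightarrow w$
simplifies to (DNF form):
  $\neg w$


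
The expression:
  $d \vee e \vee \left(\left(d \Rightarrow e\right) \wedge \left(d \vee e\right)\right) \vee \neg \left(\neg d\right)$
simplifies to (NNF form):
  $d \vee e$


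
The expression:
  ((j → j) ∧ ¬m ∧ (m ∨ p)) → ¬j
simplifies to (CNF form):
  m ∨ ¬j ∨ ¬p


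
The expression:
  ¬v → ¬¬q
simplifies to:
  q ∨ v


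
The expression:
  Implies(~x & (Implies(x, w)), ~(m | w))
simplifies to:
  x | (~m & ~w)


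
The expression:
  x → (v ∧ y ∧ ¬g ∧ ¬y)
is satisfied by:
  {x: False}


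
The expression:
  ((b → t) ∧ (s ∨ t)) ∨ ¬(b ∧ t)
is always true.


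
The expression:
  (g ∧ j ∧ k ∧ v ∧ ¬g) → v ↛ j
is always true.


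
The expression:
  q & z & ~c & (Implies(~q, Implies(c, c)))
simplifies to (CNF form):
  q & z & ~c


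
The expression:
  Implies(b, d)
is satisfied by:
  {d: True, b: False}
  {b: False, d: False}
  {b: True, d: True}


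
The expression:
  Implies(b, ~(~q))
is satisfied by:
  {q: True, b: False}
  {b: False, q: False}
  {b: True, q: True}


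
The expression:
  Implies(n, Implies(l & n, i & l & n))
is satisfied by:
  {i: True, l: False, n: False}
  {l: False, n: False, i: False}
  {i: True, n: True, l: False}
  {n: True, l: False, i: False}
  {i: True, l: True, n: False}
  {l: True, i: False, n: False}
  {i: True, n: True, l: True}


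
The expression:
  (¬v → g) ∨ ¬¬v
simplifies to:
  g ∨ v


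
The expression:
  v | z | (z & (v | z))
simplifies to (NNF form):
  v | z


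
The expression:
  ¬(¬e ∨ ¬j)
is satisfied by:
  {j: True, e: True}


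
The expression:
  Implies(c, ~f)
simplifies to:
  ~c | ~f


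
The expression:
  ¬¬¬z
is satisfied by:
  {z: False}


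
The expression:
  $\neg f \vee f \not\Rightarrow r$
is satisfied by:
  {r: False, f: False}
  {f: True, r: False}
  {r: True, f: False}


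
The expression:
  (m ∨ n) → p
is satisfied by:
  {p: True, n: False, m: False}
  {p: True, m: True, n: False}
  {p: True, n: True, m: False}
  {p: True, m: True, n: True}
  {m: False, n: False, p: False}


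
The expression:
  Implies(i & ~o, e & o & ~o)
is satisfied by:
  {o: True, i: False}
  {i: False, o: False}
  {i: True, o: True}


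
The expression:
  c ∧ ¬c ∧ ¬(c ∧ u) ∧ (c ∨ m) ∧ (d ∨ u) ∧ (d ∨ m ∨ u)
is never true.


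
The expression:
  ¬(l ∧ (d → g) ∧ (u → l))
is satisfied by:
  {d: True, l: False, g: False}
  {d: False, l: False, g: False}
  {g: True, d: True, l: False}
  {g: True, d: False, l: False}
  {l: True, d: True, g: False}


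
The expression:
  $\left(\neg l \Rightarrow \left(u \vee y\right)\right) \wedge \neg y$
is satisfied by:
  {l: True, u: True, y: False}
  {l: True, y: False, u: False}
  {u: True, y: False, l: False}


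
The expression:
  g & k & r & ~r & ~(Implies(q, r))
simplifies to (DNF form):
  False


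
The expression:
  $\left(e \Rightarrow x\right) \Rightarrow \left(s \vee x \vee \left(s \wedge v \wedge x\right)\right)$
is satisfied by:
  {x: True, e: True, s: True}
  {x: True, e: True, s: False}
  {x: True, s: True, e: False}
  {x: True, s: False, e: False}
  {e: True, s: True, x: False}
  {e: True, s: False, x: False}
  {s: True, e: False, x: False}


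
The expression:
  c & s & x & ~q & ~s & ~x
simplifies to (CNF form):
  False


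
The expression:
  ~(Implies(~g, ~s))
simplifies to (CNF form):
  s & ~g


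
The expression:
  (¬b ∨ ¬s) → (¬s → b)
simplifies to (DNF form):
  b ∨ s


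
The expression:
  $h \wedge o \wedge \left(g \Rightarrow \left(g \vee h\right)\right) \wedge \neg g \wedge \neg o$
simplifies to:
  $\text{False}$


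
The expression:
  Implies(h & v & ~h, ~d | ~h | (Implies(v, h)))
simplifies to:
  True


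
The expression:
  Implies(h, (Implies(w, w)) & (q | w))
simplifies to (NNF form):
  q | w | ~h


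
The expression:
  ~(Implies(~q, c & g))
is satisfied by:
  {q: False, g: False, c: False}
  {c: True, q: False, g: False}
  {g: True, q: False, c: False}


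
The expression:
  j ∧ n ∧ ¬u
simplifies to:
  j ∧ n ∧ ¬u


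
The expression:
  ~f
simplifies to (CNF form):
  ~f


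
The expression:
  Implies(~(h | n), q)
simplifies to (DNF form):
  h | n | q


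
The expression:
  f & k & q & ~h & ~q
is never true.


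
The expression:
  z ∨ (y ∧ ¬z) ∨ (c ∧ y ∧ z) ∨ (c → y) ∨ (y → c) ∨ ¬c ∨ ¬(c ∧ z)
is always true.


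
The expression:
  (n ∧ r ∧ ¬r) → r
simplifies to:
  True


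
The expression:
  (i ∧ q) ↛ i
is never true.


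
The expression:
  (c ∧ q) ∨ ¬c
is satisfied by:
  {q: True, c: False}
  {c: False, q: False}
  {c: True, q: True}


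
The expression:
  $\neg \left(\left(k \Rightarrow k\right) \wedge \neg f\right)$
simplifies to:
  $f$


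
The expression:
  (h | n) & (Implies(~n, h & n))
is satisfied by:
  {n: True}


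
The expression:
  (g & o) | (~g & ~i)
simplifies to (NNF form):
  (g & o) | (~g & ~i)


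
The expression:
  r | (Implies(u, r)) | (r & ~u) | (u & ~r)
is always true.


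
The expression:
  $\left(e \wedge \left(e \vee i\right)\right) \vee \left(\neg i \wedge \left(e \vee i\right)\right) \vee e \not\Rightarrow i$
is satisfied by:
  {e: True}


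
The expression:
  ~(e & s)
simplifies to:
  ~e | ~s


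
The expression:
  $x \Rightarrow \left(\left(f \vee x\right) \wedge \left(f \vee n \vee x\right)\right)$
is always true.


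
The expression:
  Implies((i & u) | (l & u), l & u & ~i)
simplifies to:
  ~i | ~u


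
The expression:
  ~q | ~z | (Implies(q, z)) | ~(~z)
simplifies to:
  True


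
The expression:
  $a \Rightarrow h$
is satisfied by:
  {h: True, a: False}
  {a: False, h: False}
  {a: True, h: True}


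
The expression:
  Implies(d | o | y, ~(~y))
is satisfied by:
  {y: True, o: False, d: False}
  {y: True, d: True, o: False}
  {y: True, o: True, d: False}
  {y: True, d: True, o: True}
  {d: False, o: False, y: False}


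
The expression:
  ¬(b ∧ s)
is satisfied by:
  {s: False, b: False}
  {b: True, s: False}
  {s: True, b: False}


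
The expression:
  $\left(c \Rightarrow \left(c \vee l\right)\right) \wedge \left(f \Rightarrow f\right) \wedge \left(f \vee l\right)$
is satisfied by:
  {l: True, f: True}
  {l: True, f: False}
  {f: True, l: False}


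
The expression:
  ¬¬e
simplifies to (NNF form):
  e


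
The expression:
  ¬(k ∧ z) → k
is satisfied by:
  {k: True}


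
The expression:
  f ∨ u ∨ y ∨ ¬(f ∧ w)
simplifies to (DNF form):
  True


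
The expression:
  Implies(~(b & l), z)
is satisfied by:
  {b: True, z: True, l: True}
  {b: True, z: True, l: False}
  {z: True, l: True, b: False}
  {z: True, l: False, b: False}
  {b: True, l: True, z: False}


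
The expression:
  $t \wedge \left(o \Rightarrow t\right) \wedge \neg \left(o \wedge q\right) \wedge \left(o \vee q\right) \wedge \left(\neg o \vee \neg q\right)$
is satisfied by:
  {t: True, q: True, o: False}
  {t: True, o: True, q: False}


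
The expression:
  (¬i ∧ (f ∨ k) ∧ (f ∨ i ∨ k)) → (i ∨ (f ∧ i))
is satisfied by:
  {i: True, f: False, k: False}
  {i: True, k: True, f: False}
  {i: True, f: True, k: False}
  {i: True, k: True, f: True}
  {k: False, f: False, i: False}


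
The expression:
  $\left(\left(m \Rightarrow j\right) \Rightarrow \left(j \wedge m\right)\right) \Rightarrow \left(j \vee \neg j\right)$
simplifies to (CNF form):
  $\text{True}$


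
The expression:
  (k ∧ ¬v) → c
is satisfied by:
  {c: True, v: True, k: False}
  {c: True, k: False, v: False}
  {v: True, k: False, c: False}
  {v: False, k: False, c: False}
  {c: True, v: True, k: True}
  {c: True, k: True, v: False}
  {v: True, k: True, c: False}


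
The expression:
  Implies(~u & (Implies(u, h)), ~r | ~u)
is always true.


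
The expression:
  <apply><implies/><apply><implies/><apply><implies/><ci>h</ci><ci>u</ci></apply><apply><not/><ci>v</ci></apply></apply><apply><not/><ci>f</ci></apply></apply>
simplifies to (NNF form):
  <apply><or/><apply><not/><ci>f</ci></apply><apply><and/><ci>u</ci><ci>v</ci></apply><apply><and/><ci>v</ci><apply><not/><ci>h</ci></apply></apply></apply>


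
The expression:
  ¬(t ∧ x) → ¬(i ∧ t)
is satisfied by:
  {x: True, i: False, t: False}
  {i: False, t: False, x: False}
  {x: True, t: True, i: False}
  {t: True, i: False, x: False}
  {x: True, i: True, t: False}
  {i: True, x: False, t: False}
  {x: True, t: True, i: True}


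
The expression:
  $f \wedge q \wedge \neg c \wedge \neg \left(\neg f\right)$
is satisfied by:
  {f: True, q: True, c: False}


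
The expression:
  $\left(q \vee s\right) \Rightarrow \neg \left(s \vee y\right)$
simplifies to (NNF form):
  $\neg s \wedge \left(\neg q \vee \neg y\right)$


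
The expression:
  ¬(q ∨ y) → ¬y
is always true.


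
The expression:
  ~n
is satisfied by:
  {n: False}


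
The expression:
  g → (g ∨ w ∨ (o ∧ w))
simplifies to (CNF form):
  True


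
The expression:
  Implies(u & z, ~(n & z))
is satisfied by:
  {u: False, z: False, n: False}
  {n: True, u: False, z: False}
  {z: True, u: False, n: False}
  {n: True, z: True, u: False}
  {u: True, n: False, z: False}
  {n: True, u: True, z: False}
  {z: True, u: True, n: False}


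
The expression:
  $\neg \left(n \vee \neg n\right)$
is never true.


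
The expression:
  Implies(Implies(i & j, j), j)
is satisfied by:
  {j: True}


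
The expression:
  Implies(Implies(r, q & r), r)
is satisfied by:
  {r: True}


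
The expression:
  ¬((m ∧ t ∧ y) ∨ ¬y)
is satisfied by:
  {y: True, m: False, t: False}
  {t: True, y: True, m: False}
  {m: True, y: True, t: False}


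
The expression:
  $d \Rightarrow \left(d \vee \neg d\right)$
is always true.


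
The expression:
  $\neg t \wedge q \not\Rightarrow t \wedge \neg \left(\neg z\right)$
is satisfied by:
  {z: True, q: True, t: False}


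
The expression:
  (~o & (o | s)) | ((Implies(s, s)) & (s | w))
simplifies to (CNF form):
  s | w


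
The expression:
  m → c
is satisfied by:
  {c: True, m: False}
  {m: False, c: False}
  {m: True, c: True}


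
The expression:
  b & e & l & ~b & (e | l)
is never true.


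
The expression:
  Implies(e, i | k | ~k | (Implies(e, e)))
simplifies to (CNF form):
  True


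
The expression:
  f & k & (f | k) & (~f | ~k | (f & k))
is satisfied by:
  {f: True, k: True}


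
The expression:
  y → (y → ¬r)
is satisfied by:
  {y: False, r: False}
  {r: True, y: False}
  {y: True, r: False}


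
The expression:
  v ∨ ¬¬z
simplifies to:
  v ∨ z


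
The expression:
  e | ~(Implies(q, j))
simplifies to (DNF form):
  e | (q & ~j)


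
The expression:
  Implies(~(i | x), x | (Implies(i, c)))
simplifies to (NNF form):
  True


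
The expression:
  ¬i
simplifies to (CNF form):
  ¬i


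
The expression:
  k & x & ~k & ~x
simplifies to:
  False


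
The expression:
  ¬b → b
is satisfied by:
  {b: True}


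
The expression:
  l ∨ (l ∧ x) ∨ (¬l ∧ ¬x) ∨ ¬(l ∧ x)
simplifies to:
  True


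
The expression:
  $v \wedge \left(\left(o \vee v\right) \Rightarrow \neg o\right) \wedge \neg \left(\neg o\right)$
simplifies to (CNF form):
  $\text{False}$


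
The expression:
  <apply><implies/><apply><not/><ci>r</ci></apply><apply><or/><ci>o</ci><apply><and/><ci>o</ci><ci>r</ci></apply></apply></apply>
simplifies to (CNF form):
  <apply><or/><ci>o</ci><ci>r</ci></apply>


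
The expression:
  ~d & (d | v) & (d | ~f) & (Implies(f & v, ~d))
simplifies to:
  v & ~d & ~f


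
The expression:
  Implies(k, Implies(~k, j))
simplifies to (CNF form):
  True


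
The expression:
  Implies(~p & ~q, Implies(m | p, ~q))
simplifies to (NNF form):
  True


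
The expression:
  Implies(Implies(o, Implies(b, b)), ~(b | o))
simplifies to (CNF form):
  ~b & ~o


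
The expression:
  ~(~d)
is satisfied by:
  {d: True}


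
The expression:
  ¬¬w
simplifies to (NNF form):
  w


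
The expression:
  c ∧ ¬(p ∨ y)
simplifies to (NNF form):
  c ∧ ¬p ∧ ¬y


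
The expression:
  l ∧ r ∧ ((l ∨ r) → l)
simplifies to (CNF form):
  l ∧ r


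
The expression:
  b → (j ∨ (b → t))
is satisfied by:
  {t: True, j: True, b: False}
  {t: True, j: False, b: False}
  {j: True, t: False, b: False}
  {t: False, j: False, b: False}
  {b: True, t: True, j: True}
  {b: True, t: True, j: False}
  {b: True, j: True, t: False}


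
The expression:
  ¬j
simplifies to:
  ¬j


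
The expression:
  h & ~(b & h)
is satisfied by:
  {h: True, b: False}


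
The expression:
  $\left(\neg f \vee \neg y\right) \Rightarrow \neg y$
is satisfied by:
  {f: True, y: False}
  {y: False, f: False}
  {y: True, f: True}


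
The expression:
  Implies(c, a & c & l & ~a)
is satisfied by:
  {c: False}


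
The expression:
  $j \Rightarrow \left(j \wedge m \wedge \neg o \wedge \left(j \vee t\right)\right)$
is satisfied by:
  {m: True, j: False, o: False}
  {m: False, j: False, o: False}
  {o: True, m: True, j: False}
  {o: True, m: False, j: False}
  {j: True, m: True, o: False}


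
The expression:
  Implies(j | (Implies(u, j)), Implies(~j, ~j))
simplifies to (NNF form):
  True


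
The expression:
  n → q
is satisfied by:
  {q: True, n: False}
  {n: False, q: False}
  {n: True, q: True}


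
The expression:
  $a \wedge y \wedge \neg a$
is never true.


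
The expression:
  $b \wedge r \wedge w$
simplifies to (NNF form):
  $b \wedge r \wedge w$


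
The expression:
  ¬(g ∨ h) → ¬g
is always true.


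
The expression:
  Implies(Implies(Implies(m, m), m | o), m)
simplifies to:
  m | ~o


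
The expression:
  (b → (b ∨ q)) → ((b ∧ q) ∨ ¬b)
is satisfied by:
  {q: True, b: False}
  {b: False, q: False}
  {b: True, q: True}


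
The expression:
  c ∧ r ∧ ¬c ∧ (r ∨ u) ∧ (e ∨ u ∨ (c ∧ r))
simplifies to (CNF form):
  False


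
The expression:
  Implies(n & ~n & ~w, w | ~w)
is always true.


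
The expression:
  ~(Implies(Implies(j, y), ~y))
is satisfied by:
  {y: True}


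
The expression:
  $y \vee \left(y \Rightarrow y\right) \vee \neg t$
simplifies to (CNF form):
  $\text{True}$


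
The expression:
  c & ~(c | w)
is never true.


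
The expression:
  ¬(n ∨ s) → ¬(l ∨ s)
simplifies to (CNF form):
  n ∨ s ∨ ¬l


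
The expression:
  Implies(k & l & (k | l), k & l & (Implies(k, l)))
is always true.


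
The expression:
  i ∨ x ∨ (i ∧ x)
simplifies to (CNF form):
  i ∨ x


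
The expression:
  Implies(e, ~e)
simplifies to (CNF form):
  ~e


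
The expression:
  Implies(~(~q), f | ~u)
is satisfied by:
  {f: True, u: False, q: False}
  {f: False, u: False, q: False}
  {q: True, f: True, u: False}
  {q: True, f: False, u: False}
  {u: True, f: True, q: False}
  {u: True, f: False, q: False}
  {u: True, q: True, f: True}


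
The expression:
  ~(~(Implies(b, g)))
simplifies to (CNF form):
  g | ~b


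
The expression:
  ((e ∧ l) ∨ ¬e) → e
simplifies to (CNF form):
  e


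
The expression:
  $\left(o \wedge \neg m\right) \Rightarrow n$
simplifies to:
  $m \vee n \vee \neg o$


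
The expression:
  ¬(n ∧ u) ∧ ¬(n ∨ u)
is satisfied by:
  {n: False, u: False}


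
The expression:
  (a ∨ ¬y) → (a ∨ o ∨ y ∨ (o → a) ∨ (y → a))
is always true.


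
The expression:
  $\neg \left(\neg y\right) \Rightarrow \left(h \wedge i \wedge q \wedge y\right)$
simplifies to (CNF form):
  $\left(h \vee \neg y\right) \wedge \left(i \vee \neg y\right) \wedge \left(q \vee \neg y\right)$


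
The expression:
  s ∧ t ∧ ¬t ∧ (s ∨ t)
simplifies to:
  False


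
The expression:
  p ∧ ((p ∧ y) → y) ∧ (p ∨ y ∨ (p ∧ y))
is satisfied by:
  {p: True}


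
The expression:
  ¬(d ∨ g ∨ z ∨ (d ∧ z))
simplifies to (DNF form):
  ¬d ∧ ¬g ∧ ¬z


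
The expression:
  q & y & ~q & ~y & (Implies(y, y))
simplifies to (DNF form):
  False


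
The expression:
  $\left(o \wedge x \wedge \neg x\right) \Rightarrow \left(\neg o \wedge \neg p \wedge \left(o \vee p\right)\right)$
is always true.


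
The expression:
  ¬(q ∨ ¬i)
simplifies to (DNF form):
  i ∧ ¬q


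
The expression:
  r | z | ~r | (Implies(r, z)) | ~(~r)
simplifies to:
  True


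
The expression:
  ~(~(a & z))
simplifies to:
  a & z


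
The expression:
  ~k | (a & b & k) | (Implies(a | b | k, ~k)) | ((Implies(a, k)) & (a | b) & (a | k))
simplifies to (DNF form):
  a | b | ~k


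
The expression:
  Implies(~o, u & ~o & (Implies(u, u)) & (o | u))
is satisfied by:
  {o: True, u: True}
  {o: True, u: False}
  {u: True, o: False}


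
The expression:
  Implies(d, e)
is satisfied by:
  {e: True, d: False}
  {d: False, e: False}
  {d: True, e: True}


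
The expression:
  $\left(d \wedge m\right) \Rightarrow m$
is always true.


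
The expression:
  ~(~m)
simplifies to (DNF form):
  m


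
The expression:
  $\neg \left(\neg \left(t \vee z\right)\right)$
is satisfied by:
  {t: True, z: True}
  {t: True, z: False}
  {z: True, t: False}


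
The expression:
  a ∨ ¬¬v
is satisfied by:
  {a: True, v: True}
  {a: True, v: False}
  {v: True, a: False}


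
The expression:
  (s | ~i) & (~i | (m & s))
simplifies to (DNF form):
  ~i | (m & s)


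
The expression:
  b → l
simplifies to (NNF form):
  l ∨ ¬b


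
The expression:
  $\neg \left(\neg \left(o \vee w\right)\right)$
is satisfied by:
  {o: True, w: True}
  {o: True, w: False}
  {w: True, o: False}


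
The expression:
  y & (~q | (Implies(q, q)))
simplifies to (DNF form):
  y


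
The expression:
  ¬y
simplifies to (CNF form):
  ¬y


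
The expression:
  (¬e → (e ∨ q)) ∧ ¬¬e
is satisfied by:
  {e: True}


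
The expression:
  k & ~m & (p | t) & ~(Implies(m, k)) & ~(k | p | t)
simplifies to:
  False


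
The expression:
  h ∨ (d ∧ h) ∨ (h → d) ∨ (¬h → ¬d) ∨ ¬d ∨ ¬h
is always true.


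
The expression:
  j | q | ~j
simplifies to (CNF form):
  True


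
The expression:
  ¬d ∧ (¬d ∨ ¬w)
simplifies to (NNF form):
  ¬d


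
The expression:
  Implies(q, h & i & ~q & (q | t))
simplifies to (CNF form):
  ~q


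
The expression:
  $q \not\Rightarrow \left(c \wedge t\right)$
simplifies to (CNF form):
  $q \wedge \left(\neg c \vee \neg t\right)$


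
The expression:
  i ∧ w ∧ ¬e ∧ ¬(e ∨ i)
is never true.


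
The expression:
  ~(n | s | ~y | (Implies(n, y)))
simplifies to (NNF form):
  False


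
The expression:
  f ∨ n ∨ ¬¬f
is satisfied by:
  {n: True, f: True}
  {n: True, f: False}
  {f: True, n: False}


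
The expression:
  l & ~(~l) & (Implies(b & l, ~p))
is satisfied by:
  {l: True, p: False, b: False}
  {b: True, l: True, p: False}
  {p: True, l: True, b: False}


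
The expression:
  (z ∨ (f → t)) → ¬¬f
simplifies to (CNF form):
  f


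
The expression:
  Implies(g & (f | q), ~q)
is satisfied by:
  {g: False, q: False}
  {q: True, g: False}
  {g: True, q: False}


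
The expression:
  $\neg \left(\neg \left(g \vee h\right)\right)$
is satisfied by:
  {g: True, h: True}
  {g: True, h: False}
  {h: True, g: False}


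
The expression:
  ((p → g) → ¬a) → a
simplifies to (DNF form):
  a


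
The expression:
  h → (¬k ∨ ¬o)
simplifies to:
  ¬h ∨ ¬k ∨ ¬o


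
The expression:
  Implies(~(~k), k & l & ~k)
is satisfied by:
  {k: False}


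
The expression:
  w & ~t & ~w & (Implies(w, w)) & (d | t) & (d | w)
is never true.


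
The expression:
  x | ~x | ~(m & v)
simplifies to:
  True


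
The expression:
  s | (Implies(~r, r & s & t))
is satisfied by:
  {r: True, s: True}
  {r: True, s: False}
  {s: True, r: False}


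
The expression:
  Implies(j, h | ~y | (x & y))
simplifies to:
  h | x | ~j | ~y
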